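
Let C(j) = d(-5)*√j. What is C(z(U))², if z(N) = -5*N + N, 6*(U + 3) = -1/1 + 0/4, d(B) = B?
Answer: 950/3 ≈ 316.67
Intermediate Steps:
U = -19/6 (U = -3 + (-1/1 + 0/4)/6 = -3 + (-1*1 + 0*(¼))/6 = -3 + (-1 + 0)/6 = -3 + (⅙)*(-1) = -3 - ⅙ = -19/6 ≈ -3.1667)
z(N) = -4*N
C(j) = -5*√j
C(z(U))² = (-5*√114/3)² = 950/3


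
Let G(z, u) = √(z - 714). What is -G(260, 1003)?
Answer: -I*√454 ≈ -21.307*I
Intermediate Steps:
G(z, u) = √(-714 + z)
-G(260, 1003) = -√(-714 + 260) = -√(-454) = -I*√454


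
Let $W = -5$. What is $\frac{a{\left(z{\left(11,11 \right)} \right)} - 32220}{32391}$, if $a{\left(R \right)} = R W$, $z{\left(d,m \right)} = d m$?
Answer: $- \frac{32825}{32391} \approx -1.0134$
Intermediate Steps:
$a{\left(R \right)} = - 5 R$ ($a{\left(R \right)} = R \left(-5\right) = - 5 R$)
$\frac{a{\left(z{\left(11,11 \right)} \right)} - 32220}{32391} = \frac{- 5 \cdot 11 \cdot 11 - 32220}{32391} = \left(\left(-5\right) 121 - 32220\right) \frac{1}{32391} = \left(-605 - 32220\right) \frac{1}{32391} = \left(-32825\right) \frac{1}{32391} = - \frac{32825}{32391}$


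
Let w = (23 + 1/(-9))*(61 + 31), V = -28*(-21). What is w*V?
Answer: 3714592/3 ≈ 1.2382e+6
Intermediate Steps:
V = 588
w = 18952/9 (w = (23 - 1/9)*92 = (206/9)*92 = 18952/9 ≈ 2105.8)
w*V = (18952/9)*588 = 3714592/3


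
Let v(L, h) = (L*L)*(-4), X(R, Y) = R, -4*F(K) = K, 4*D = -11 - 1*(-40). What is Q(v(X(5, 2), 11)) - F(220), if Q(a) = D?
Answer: 249/4 ≈ 62.250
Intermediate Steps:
D = 29/4 (D = (-11 - 1*(-40))/4 = (-11 + 40)/4 = (¼)*29 = 29/4 ≈ 7.2500)
F(K) = -K/4
v(L, h) = -4*L² (v(L, h) = L²*(-4) = -4*L²)
Q(a) = 29/4
Q(v(X(5, 2), 11)) - F(220) = 29/4 - (-1)*220/4 = 29/4 - 1*(-55) = 29/4 + 55 = 249/4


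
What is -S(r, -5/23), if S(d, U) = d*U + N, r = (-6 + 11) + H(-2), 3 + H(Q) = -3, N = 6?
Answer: -143/23 ≈ -6.2174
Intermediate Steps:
H(Q) = -6 (H(Q) = -3 - 3 = -6)
r = -1 (r = (-6 + 11) - 6 = 5 - 6 = -1)
S(d, U) = 6 + U*d (S(d, U) = d*U + 6 = U*d + 6 = 6 + U*d)
-S(r, -5/23) = -(6 - 5/23*(-1)) = -(6 + 5/23) = -1*143/23 = -143/23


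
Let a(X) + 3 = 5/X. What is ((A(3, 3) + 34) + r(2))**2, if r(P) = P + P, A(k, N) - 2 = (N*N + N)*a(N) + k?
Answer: 729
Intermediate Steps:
a(X) = -3 + 5/X
A(k, N) = 2 + k + (-3 + 5/N)*(N + N**2) (A(k, N) = 2 + ((N*N + N)*(-3 + 5/N) + k) = 2 + ((N**2 + N)*(-3 + 5/N) + k) = 2 + ((N + N**2)*(-3 + 5/N) + k) = 2 + ((-3 + 5/N)*(N + N**2) + k) = 2 + (k + (-3 + 5/N)*(N + N**2)) = 2 + k + (-3 + 5/N)*(N + N**2))
r(P) = 2*P
((A(3, 3) + 34) + r(2))**2 = (((7 + 3 - 3*3**2 + 2*3) + 34) + 2*2)**2 = (((7 + 3 - 3*9 + 6) + 34) + 4)**2 = (((7 + 3 - 27 + 6) + 34) + 4)**2 = ((-11 + 34) + 4)**2 = (23 + 4)**2 = 27**2 = 729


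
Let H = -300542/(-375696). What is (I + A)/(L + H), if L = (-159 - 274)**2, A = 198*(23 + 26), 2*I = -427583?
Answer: -38337804396/35219583943 ≈ -1.0885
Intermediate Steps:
I = -427583/2 (I = (1/2)*(-427583) = -427583/2 ≈ -2.1379e+5)
H = 150271/187848 (H = -300542*(-1/375696) = 150271/187848 ≈ 0.79996)
A = 9702 (A = 198*49 = 9702)
L = 187489 (L = (-433)**2 = 187489)
(I + A)/(L + H) = (-427583/2 + 9702)/(187489 + 150271/187848) = -408179/(2*35219583943/187848) = -408179/2*187848/35219583943 = -38337804396/35219583943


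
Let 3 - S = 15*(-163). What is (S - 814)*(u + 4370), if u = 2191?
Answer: 10720674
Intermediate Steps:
S = 2448 (S = 3 - 15*(-163) = 3 - 1*(-2445) = 3 + 2445 = 2448)
(S - 814)*(u + 4370) = (2448 - 814)*(2191 + 4370) = 1634*6561 = 10720674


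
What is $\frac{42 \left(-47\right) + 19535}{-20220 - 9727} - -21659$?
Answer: $\frac{648604512}{29947} \approx 21658.0$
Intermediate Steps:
$\frac{42 \left(-47\right) + 19535}{-20220 - 9727} - -21659 = \frac{-1974 + 19535}{-29947} + 21659 = 17561 \left(- \frac{1}{29947}\right) + 21659 = - \frac{17561}{29947} + 21659 = \frac{648604512}{29947}$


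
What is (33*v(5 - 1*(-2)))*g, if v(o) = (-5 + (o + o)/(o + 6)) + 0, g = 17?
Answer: -28611/13 ≈ -2200.8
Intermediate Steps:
v(o) = -5 + 2*o/(6 + o) (v(o) = (-5 + (2*o)/(6 + o)) + 0 = (-5 + 2*o/(6 + o)) + 0 = -5 + 2*o/(6 + o))
(33*v(5 - 1*(-2)))*g = (33*(3*(-10 - (5 - 1*(-2)))/(6 + (5 - 1*(-2)))))*17 = (33*(3*(-10 - (5 + 2))/(6 + (5 + 2))))*17 = (33*(3*(-10 - 1*7)/(6 + 7)))*17 = (33*(3*(-10 - 7)/13))*17 = (33*(3*(1/13)*(-17)))*17 = (33*(-51/13))*17 = -1683/13*17 = -28611/13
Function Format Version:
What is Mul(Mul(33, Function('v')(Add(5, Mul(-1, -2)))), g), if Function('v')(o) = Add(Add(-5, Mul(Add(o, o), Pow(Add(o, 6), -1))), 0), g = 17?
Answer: Rational(-28611, 13) ≈ -2200.8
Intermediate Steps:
Function('v')(o) = Add(-5, Mul(2, o, Pow(Add(6, o), -1))) (Function('v')(o) = Add(Add(-5, Mul(Mul(2, o), Pow(Add(6, o), -1))), 0) = Add(Add(-5, Mul(2, o, Pow(Add(6, o), -1))), 0) = Add(-5, Mul(2, o, Pow(Add(6, o), -1))))
Mul(Mul(33, Function('v')(Add(5, Mul(-1, -2)))), g) = Mul(Mul(33, Mul(3, Pow(Add(6, Add(5, Mul(-1, -2))), -1), Add(-10, Mul(-1, Add(5, Mul(-1, -2)))))), 17) = Mul(Mul(33, Mul(3, Pow(Add(6, Add(5, 2)), -1), Add(-10, Mul(-1, Add(5, 2))))), 17) = Mul(Mul(33, Mul(3, Pow(Add(6, 7), -1), Add(-10, Mul(-1, 7)))), 17) = Mul(Mul(33, Mul(3, Pow(13, -1), Add(-10, -7))), 17) = Mul(Mul(33, Mul(3, Rational(1, 13), -17)), 17) = Mul(Mul(33, Rational(-51, 13)), 17) = Mul(Rational(-1683, 13), 17) = Rational(-28611, 13)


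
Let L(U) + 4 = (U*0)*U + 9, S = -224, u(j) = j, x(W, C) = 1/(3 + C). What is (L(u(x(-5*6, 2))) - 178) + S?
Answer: -397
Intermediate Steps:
L(U) = 5 (L(U) = -4 + ((U*0)*U + 9) = -4 + (0*U + 9) = -4 + (0 + 9) = -4 + 9 = 5)
(L(u(x(-5*6, 2))) - 178) + S = (5 - 178) - 224 = -173 - 224 = -397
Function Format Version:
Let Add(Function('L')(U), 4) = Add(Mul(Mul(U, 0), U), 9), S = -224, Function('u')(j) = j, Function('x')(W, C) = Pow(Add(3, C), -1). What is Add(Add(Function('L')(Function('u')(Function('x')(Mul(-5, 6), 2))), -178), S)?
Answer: -397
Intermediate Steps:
Function('L')(U) = 5 (Function('L')(U) = Add(-4, Add(Mul(Mul(U, 0), U), 9)) = Add(-4, Add(Mul(0, U), 9)) = Add(-4, Add(0, 9)) = Add(-4, 9) = 5)
Add(Add(Function('L')(Function('u')(Function('x')(Mul(-5, 6), 2))), -178), S) = Add(Add(5, -178), -224) = Add(-173, -224) = -397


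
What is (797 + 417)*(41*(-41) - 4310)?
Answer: -7273074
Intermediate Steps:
(797 + 417)*(41*(-41) - 4310) = 1214*(-1681 - 4310) = 1214*(-5991) = -7273074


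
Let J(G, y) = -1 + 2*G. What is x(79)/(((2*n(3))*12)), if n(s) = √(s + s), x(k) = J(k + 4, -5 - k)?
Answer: 55*√6/48 ≈ 2.8067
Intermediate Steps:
x(k) = 7 + 2*k (x(k) = -1 + 2*(k + 4) = -1 + 2*(4 + k) = -1 + (8 + 2*k) = 7 + 2*k)
n(s) = √2*√s (n(s) = √(2*s) = √2*√s)
x(79)/(((2*n(3))*12)) = (7 + 2*79)/(((2*(√2*√3))*12)) = (7 + 158)/(((2*√6)*12)) = 165/((24*√6)) = 165*(√6/144) = 55*√6/48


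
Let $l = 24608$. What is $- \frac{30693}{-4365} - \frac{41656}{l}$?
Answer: $\frac{23894371}{4475580} \approx 5.3388$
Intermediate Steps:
$- \frac{30693}{-4365} - \frac{41656}{l} = - \frac{30693}{-4365} - \frac{41656}{24608} = \left(-30693\right) \left(- \frac{1}{4365}\right) - \frac{5207}{3076} = \frac{10231}{1455} - \frac{5207}{3076} = \frac{23894371}{4475580}$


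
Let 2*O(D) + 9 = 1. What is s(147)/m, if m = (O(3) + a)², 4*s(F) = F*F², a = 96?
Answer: 3176523/33856 ≈ 93.824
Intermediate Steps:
s(F) = F³/4 (s(F) = (F*F²)/4 = F³/4)
O(D) = -4 (O(D) = -9/2 + (½)*1 = -9/2 + ½ = -4)
m = 8464 (m = (-4 + 96)² = 92² = 8464)
s(147)/m = ((¼)*147³)/8464 = ((¼)*3176523)*(1/8464) = (3176523/4)*(1/8464) = 3176523/33856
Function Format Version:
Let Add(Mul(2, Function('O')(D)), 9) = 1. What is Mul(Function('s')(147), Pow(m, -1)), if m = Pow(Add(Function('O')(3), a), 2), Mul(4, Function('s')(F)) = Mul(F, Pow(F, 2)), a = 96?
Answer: Rational(3176523, 33856) ≈ 93.824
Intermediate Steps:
Function('s')(F) = Mul(Rational(1, 4), Pow(F, 3)) (Function('s')(F) = Mul(Rational(1, 4), Mul(F, Pow(F, 2))) = Mul(Rational(1, 4), Pow(F, 3)))
Function('O')(D) = -4 (Function('O')(D) = Add(Rational(-9, 2), Mul(Rational(1, 2), 1)) = Add(Rational(-9, 2), Rational(1, 2)) = -4)
m = 8464 (m = Pow(Add(-4, 96), 2) = Pow(92, 2) = 8464)
Mul(Function('s')(147), Pow(m, -1)) = Mul(Mul(Rational(1, 4), Pow(147, 3)), Pow(8464, -1)) = Mul(Mul(Rational(1, 4), 3176523), Rational(1, 8464)) = Mul(Rational(3176523, 4), Rational(1, 8464)) = Rational(3176523, 33856)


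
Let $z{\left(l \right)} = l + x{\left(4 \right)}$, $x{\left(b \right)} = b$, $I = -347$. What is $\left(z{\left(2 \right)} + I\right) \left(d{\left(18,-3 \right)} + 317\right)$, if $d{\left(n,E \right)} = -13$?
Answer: $-103664$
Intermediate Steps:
$z{\left(l \right)} = 4 + l$ ($z{\left(l \right)} = l + 4 = 4 + l$)
$\left(z{\left(2 \right)} + I\right) \left(d{\left(18,-3 \right)} + 317\right) = \left(\left(4 + 2\right) - 347\right) \left(-13 + 317\right) = \left(6 - 347\right) 304 = \left(-341\right) 304 = -103664$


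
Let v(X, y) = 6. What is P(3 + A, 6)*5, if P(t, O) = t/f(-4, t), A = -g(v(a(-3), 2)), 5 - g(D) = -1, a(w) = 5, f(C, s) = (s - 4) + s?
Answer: 3/2 ≈ 1.5000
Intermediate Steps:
f(C, s) = -4 + 2*s (f(C, s) = (-4 + s) + s = -4 + 2*s)
g(D) = 6 (g(D) = 5 - 1*(-1) = 5 + 1 = 6)
A = -6 (A = -1*6 = -6)
P(t, O) = t/(-4 + 2*t)
P(3 + A, 6)*5 = ((3 - 6)/(2*(-2 + (3 - 6))))*5 = ((½)*(-3)/(-2 - 3))*5 = ((½)*(-3)/(-5))*5 = ((½)*(-3)*(-⅕))*5 = (3/10)*5 = 3/2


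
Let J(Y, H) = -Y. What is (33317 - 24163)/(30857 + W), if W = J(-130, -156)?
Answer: 9154/30987 ≈ 0.29541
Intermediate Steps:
W = 130 (W = -1*(-130) = 130)
(33317 - 24163)/(30857 + W) = (33317 - 24163)/(30857 + 130) = 9154/30987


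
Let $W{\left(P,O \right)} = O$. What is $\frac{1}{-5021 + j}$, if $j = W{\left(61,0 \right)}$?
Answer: $- \frac{1}{5021} \approx -0.00019916$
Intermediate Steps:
$j = 0$
$\frac{1}{-5021 + j} = \frac{1}{-5021 + 0} = \frac{1}{-5021} = - \frac{1}{5021}$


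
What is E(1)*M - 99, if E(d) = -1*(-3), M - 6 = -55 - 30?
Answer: -336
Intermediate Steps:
M = -79 (M = 6 + (-55 - 30) = 6 - 85 = -79)
E(d) = 3
E(1)*M - 99 = 3*(-79) - 99 = -237 - 99 = -336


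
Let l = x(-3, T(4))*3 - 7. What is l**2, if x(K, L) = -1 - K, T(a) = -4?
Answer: 1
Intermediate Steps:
l = -1 (l = (-1 - 1*(-3))*3 - 7 = (-1 + 3)*3 - 7 = 2*3 - 7 = 6 - 7 = -1)
l**2 = (-1)**2 = 1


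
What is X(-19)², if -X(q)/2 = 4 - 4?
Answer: 0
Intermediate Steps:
X(q) = 0 (X(q) = -2*(4 - 4) = -2*0 = 0)
X(-19)² = 0² = 0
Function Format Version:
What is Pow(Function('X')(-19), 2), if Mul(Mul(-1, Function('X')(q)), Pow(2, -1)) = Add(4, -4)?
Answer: 0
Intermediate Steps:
Function('X')(q) = 0 (Function('X')(q) = Mul(-2, Add(4, -4)) = Mul(-2, 0) = 0)
Pow(Function('X')(-19), 2) = Pow(0, 2) = 0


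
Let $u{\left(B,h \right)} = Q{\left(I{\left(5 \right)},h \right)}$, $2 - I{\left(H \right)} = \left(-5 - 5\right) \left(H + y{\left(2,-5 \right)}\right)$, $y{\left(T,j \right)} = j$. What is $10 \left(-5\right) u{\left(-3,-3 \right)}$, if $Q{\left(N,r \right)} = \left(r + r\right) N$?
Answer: $600$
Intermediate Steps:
$I{\left(H \right)} = -48 + 10 H$ ($I{\left(H \right)} = 2 - \left(-5 - 5\right) \left(H - 5\right) = 2 - - 10 \left(-5 + H\right) = 2 - \left(50 - 10 H\right) = 2 + \left(-50 + 10 H\right) = -48 + 10 H$)
$Q{\left(N,r \right)} = 2 N r$ ($Q{\left(N,r \right)} = 2 r N = 2 N r$)
$u{\left(B,h \right)} = 4 h$ ($u{\left(B,h \right)} = 2 \left(-48 + 10 \cdot 5\right) h = 2 \left(-48 + 50\right) h = 2 \cdot 2 h = 4 h$)
$10 \left(-5\right) u{\left(-3,-3 \right)} = 10 \left(-5\right) 4 \left(-3\right) = \left(-50\right) \left(-12\right) = 600$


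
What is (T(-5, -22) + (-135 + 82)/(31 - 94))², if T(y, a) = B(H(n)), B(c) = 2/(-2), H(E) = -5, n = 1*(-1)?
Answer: 100/3969 ≈ 0.025195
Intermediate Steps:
n = -1
B(c) = -1 (B(c) = 2*(-½) = -1)
T(y, a) = -1
(T(-5, -22) + (-135 + 82)/(31 - 94))² = (-1 + (-135 + 82)/(31 - 94))² = (-1 - 53/(-63))² = (-1 - 53*(-1/63))² = (-1 + 53/63)² = (-10/63)² = 100/3969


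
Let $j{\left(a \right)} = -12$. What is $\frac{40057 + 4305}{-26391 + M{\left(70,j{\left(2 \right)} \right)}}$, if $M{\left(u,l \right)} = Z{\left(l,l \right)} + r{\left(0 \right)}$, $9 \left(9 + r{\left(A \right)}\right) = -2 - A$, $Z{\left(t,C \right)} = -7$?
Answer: $- \frac{399258}{237665} \approx -1.6799$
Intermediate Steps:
$r{\left(A \right)} = - \frac{83}{9} - \frac{A}{9}$ ($r{\left(A \right)} = -9 + \frac{-2 - A}{9} = -9 - \left(\frac{2}{9} + \frac{A}{9}\right) = - \frac{83}{9} - \frac{A}{9}$)
$M{\left(u,l \right)} = - \frac{146}{9}$ ($M{\left(u,l \right)} = -7 - \frac{83}{9} = - \frac{146}{9}$)
$\frac{40057 + 4305}{-26391 + M{\left(70,j{\left(2 \right)} \right)}} = \frac{40057 + 4305}{-26391 - \frac{146}{9}} = \frac{44362}{- \frac{237665}{9}} = 44362 \left(- \frac{9}{237665}\right) = - \frac{399258}{237665}$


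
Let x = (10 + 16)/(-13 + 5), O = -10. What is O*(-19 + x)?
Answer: 445/2 ≈ 222.50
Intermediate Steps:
x = -13/4 (x = 26/(-8) = 26*(-⅛) = -13/4 ≈ -3.2500)
O*(-19 + x) = -10*(-19 - 13/4) = -10*(-89/4) = 445/2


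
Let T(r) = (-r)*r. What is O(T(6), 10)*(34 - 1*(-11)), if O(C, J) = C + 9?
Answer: -1215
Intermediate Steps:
T(r) = -r²
O(C, J) = 9 + C
O(T(6), 10)*(34 - 1*(-11)) = (9 - 1*6²)*(34 - 1*(-11)) = (9 - 1*36)*(34 + 11) = (9 - 36)*45 = -27*45 = -1215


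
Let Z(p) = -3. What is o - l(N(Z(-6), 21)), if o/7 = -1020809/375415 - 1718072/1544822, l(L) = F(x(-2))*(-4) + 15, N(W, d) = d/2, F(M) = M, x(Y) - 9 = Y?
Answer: -4007182920728/289974675565 ≈ -13.819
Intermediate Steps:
x(Y) = 9 + Y
N(W, d) = d/2 (N(W, d) = d*(½) = d/2)
l(L) = -13 (l(L) = (9 - 2)*(-4) + 15 = 7*(-4) + 15 = -28 + 15 = -13)
o = -7776853703073/289974675565 (o = 7*(-1020809/375415 - 1718072/1544822) = 7*(-1020809*1/375415 - 1718072*1/1544822) = 7*(-1020809/375415 - 859036/772411) = 7*(-1110979100439/289974675565) = -7776853703073/289974675565 ≈ -26.819)
o - l(N(Z(-6), 21)) = -7776853703073/289974675565 - 1*(-13) = -7776853703073/289974675565 + 13 = -4007182920728/289974675565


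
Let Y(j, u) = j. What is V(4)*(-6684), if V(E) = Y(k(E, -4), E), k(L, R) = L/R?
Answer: 6684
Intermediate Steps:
V(E) = -E/4 (V(E) = E/(-4) = E*(-¼) = -E/4)
V(4)*(-6684) = -¼*4*(-6684) = -1*(-6684) = 6684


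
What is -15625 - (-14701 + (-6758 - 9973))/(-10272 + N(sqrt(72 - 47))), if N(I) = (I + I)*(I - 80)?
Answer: -86125091/5511 ≈ -15628.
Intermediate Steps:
N(I) = 2*I*(-80 + I) (N(I) = (2*I)*(-80 + I) = 2*I*(-80 + I))
-15625 - (-14701 + (-6758 - 9973))/(-10272 + N(sqrt(72 - 47))) = -15625 - (-14701 + (-6758 - 9973))/(-10272 + 2*sqrt(72 - 47)*(-80 + sqrt(72 - 47))) = -15625 - (-14701 - 16731)/(-10272 + 2*sqrt(25)*(-80 + sqrt(25))) = -15625 - (-31432)/(-10272 + 2*5*(-80 + 5)) = -15625 - (-31432)/(-10272 + 2*5*(-75)) = -15625 - (-31432)/(-10272 - 750) = -15625 - (-31432)/(-11022) = -15625 - (-31432)*(-1)/11022 = -15625 - 1*15716/5511 = -15625 - 15716/5511 = -86125091/5511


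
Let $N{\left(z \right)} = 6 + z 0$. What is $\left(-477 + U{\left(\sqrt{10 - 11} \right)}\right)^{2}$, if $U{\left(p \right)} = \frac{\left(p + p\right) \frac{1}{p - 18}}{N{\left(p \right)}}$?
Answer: $\frac{216293825152}{950625} + \frac{1860296 i}{105625} \approx 2.2753 \cdot 10^{5} + 17.612 i$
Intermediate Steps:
$N{\left(z \right)} = 6$ ($N{\left(z \right)} = 6 + 0 = 6$)
$U{\left(p \right)} = \frac{p}{3 \left(-18 + p\right)}$ ($U{\left(p \right)} = \frac{\left(p + p\right) \frac{1}{p - 18}}{6} = \frac{2 p}{-18 + p} \frac{1}{6} = \frac{p}{3 \left(-18 + p\right)}$)
$\left(-477 + U{\left(\sqrt{10 - 11} \right)}\right)^{2} = \left(-477 + \frac{\sqrt{10 - 11}}{3 \left(-18 + \sqrt{10 - 11}\right)}\right)^{2} = \left(-477 + \frac{\sqrt{-1}}{3 \left(-18 + \sqrt{-1}\right)}\right)^{2} = \left(-477 + \frac{i}{3 \left(-18 + i\right)}\right)^{2} = \left(-477 + \frac{i \frac{-18 - i}{325}}{3}\right)^{2} = \left(-477 + \frac{i \left(-18 - i\right)}{975}\right)^{2}$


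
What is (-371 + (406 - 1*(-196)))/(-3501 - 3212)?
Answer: -33/959 ≈ -0.034411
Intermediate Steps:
(-371 + (406 - 1*(-196)))/(-3501 - 3212) = (-371 + (406 + 196))/(-6713) = (-371 + 602)*(-1/6713) = 231*(-1/6713) = -33/959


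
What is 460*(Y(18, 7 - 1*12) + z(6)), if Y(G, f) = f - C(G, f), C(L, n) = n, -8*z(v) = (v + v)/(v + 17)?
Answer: -30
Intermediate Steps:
z(v) = -v/(4*(17 + v)) (z(v) = -(v + v)/(8*(v + 17)) = -2*v/(8*(17 + v)) = -v/(4*(17 + v)))
Y(G, f) = 0 (Y(G, f) = f - f = 0)
460*(Y(18, 7 - 1*12) + z(6)) = 460*(0 - 1*6/(68 + 4*6)) = 460*(0 - 1*6/(68 + 24)) = 460*(0 - 1*6/92) = 460*(0 - 1*6*1/92) = 460*(0 - 3/46) = 460*(-3/46) = -30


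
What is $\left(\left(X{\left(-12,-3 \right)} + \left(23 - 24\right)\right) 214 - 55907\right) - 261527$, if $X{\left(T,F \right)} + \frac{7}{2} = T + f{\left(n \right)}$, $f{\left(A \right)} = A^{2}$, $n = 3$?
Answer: $-319039$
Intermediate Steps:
$X{\left(T,F \right)} = \frac{11}{2} + T$ ($X{\left(T,F \right)} = - \frac{7}{2} + \left(T + 3^{2}\right) = - \frac{7}{2} + \left(T + 9\right) = - \frac{7}{2} + \left(9 + T\right) = \frac{11}{2} + T$)
$\left(\left(X{\left(-12,-3 \right)} + \left(23 - 24\right)\right) 214 - 55907\right) - 261527 = \left(\left(\left(\frac{11}{2} - 12\right) + \left(23 - 24\right)\right) 214 - 55907\right) - 261527 = \left(\left(- \frac{13}{2} + \left(23 - 24\right)\right) 214 - 55907\right) - 261527 = \left(\left(- \frac{13}{2} - 1\right) 214 - 55907\right) - 261527 = \left(\left(- \frac{15}{2}\right) 214 - 55907\right) - 261527 = \left(-1605 - 55907\right) - 261527 = -57512 - 261527 = -319039$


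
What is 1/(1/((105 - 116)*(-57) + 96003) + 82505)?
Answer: 96630/7972458151 ≈ 1.2120e-5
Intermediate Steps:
1/(1/((105 - 116)*(-57) + 96003) + 82505) = 1/(1/(-11*(-57) + 96003) + 82505) = 1/(1/(627 + 96003) + 82505) = 1/(1/96630 + 82505) = 1/(7972458151/96630) = 96630/7972458151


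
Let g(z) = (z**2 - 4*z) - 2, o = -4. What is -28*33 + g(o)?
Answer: -894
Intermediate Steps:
g(z) = -2 + z**2 - 4*z
-28*33 + g(o) = -28*33 + (-2 + (-4)**2 - 4*(-4)) = -924 + (-2 + 16 + 16) = -924 + 30 = -894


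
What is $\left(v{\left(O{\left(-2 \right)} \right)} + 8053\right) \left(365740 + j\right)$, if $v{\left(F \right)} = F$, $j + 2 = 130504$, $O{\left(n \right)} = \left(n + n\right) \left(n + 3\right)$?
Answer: $3994251858$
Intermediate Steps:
$O{\left(n \right)} = 2 n \left(3 + n\right)$
$j = 130502$ ($j = -2 + 130504 = 130502$)
$\left(v{\left(O{\left(-2 \right)} \right)} + 8053\right) \left(365740 + j\right) = \left(2 \left(-2\right) \left(3 - 2\right) + 8053\right) \left(365740 + 130502\right) = \left(2 \left(-2\right) 1 + 8053\right) 496242 = \left(-4 + 8053\right) 496242 = 8049 \cdot 496242 = 3994251858$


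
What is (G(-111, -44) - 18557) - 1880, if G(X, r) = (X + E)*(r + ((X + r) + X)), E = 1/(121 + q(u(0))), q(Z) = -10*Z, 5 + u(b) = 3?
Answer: 1969883/141 ≈ 13971.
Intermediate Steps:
u(b) = -2 (u(b) = -5 + 3 = -2)
E = 1/141 (E = 1/(121 - 10*(-2)) = 1/(121 + 20) = 1/141 ≈ 0.0070922)
G(X, r) = (1/141 + X)*(2*X + 2*r) (G(X, r) = (X + 1/141)*(r + ((X + r) + X)) = (1/141 + X)*(r + (r + 2*X)) = (1/141 + X)*(2*X + 2*r))
(G(-111, -44) - 18557) - 1880 = ((2*(-111)² + (2/141)*(-111) + (2/141)*(-44) + 2*(-111)*(-44)) - 18557) - 1880 = ((2*12321 - 74/47 - 88/141 + 9768) - 18557) - 1880 = ((24642 - 74/47 - 88/141 + 9768) - 18557) - 1880 = (4851500/141 - 18557) - 1880 = 2234963/141 - 1880 = 1969883/141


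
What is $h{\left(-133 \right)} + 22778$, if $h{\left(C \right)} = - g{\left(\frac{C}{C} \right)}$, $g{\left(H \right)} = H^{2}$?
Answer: $22777$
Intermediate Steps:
$h{\left(C \right)} = -1$ ($h{\left(C \right)} = - \left(\frac{C}{C}\right)^{2} = - 1^{2} = \left(-1\right) 1 = -1$)
$h{\left(-133 \right)} + 22778 = -1 + 22778 = 22777$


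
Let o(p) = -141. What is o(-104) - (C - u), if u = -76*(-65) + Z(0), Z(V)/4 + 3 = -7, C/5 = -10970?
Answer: 59609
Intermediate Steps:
C = -54850 (C = 5*(-10970) = -54850)
Z(V) = -40 (Z(V) = -12 + 4*(-7) = -12 - 28 = -40)
u = 4900 (u = -76*(-65) - 40 = 4940 - 40 = 4900)
o(-104) - (C - u) = -141 - (-54850 - 1*4900) = -141 - (-54850 - 4900) = -141 - 1*(-59750) = -141 + 59750 = 59609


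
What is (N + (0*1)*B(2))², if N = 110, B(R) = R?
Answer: 12100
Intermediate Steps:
(N + (0*1)*B(2))² = (110 + (0*1)*2)² = (110 + 0*2)² = (110 + 0)² = 110² = 12100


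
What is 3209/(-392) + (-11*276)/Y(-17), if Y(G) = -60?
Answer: 83131/1960 ≈ 42.414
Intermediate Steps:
3209/(-392) + (-11*276)/Y(-17) = 3209/(-392) - 11*276/(-60) = 3209*(-1/392) - 3036*(-1/60) = -3209/392 + 253/5 = 83131/1960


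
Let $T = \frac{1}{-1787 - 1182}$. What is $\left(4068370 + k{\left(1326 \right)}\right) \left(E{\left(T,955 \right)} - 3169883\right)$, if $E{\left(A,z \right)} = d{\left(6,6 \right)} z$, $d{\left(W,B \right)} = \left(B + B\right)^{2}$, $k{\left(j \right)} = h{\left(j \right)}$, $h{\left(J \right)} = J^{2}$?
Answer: $-17668505744498$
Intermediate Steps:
$k{\left(j \right)} = j^{2}$
$d{\left(W,B \right)} = 4 B^{2}$ ($d{\left(W,B \right)} = \left(2 B\right)^{2} = 4 B^{2}$)
$T = - \frac{1}{2969}$ ($T = \frac{1}{-2969} = - \frac{1}{2969} \approx -0.00033681$)
$E{\left(A,z \right)} = 144 z$ ($E{\left(A,z \right)} = 4 \cdot 6^{2} z = 4 \cdot 36 z = 144 z$)
$\left(4068370 + k{\left(1326 \right)}\right) \left(E{\left(T,955 \right)} - 3169883\right) = \left(4068370 + 1326^{2}\right) \left(144 \cdot 955 - 3169883\right) = \left(4068370 + 1758276\right) \left(137520 - 3169883\right) = 5826646 \left(-3032363\right) = -17668505744498$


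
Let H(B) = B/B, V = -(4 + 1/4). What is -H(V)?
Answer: -1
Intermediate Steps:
V = -17/4 (V = -(4 + ¼) = -1*17/4 = -17/4 ≈ -4.2500)
H(B) = 1
-H(V) = -1*1 = -1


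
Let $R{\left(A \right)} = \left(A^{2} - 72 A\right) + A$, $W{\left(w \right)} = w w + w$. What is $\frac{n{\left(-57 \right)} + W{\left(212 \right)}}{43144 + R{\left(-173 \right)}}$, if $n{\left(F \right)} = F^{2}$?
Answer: $\frac{16135}{28452} \approx 0.5671$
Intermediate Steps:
$W{\left(w \right)} = w + w^{2}$ ($W{\left(w \right)} = w^{2} + w = w + w^{2}$)
$R{\left(A \right)} = A^{2} - 71 A$
$\frac{n{\left(-57 \right)} + W{\left(212 \right)}}{43144 + R{\left(-173 \right)}} = \frac{\left(-57\right)^{2} + 212 \left(1 + 212\right)}{43144 - 173 \left(-71 - 173\right)} = \frac{3249 + 212 \cdot 213}{43144 - -42212} = \frac{3249 + 45156}{43144 + 42212} = \frac{48405}{85356} = 48405 \cdot \frac{1}{85356} = \frac{16135}{28452}$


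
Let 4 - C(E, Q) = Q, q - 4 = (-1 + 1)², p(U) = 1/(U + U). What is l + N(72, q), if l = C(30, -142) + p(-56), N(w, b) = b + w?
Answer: 24863/112 ≈ 221.99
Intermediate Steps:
p(U) = 1/(2*U)
q = 4 (q = 4 + (-1 + 1)² = 4 + 0² = 4 + 0 = 4)
C(E, Q) = 4 - Q
l = 16351/112 (l = (4 - 1*(-142)) + (½)/(-56) = (4 + 142) + (½)*(-1/56) = 146 - 1/112 = 16351/112 ≈ 145.99)
l + N(72, q) = 16351/112 + (4 + 72) = 16351/112 + 76 = 24863/112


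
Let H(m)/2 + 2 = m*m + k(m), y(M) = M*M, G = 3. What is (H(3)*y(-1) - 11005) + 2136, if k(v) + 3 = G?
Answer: -8855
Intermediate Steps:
y(M) = M**2
k(v) = 0 (k(v) = -3 + 3 = 0)
H(m) = -4 + 2*m**2 (H(m) = -4 + 2*(m*m + 0) = -4 + 2*(m**2 + 0) = -4 + 2*m**2)
(H(3)*y(-1) - 11005) + 2136 = ((-4 + 2*3**2)*(-1)**2 - 11005) + 2136 = ((-4 + 2*9)*1 - 11005) + 2136 = ((-4 + 18)*1 - 11005) + 2136 = (14*1 - 11005) + 2136 = (14 - 11005) + 2136 = -10991 + 2136 = -8855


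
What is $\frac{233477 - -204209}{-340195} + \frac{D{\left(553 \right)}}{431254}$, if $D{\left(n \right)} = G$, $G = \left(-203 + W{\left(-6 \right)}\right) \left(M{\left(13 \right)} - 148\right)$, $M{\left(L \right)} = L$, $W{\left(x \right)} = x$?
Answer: $- \frac{179155236319}{146710454530} \approx -1.2211$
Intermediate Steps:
$G = 28215$ ($G = \left(-203 - 6\right) \left(13 - 148\right) = \left(-209\right) \left(-135\right) = 28215$)
$D{\left(n \right)} = 28215$
$\frac{233477 - -204209}{-340195} + \frac{D{\left(553 \right)}}{431254} = \frac{233477 - -204209}{-340195} + \frac{28215}{431254} = \left(233477 + 204209\right) \left(- \frac{1}{340195}\right) + 28215 \cdot \frac{1}{431254} = 437686 \left(- \frac{1}{340195}\right) + \frac{28215}{431254} = - \frac{437686}{340195} + \frac{28215}{431254} = - \frac{179155236319}{146710454530}$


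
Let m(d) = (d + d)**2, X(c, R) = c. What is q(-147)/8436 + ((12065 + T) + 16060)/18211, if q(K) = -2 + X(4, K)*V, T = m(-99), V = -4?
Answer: 94609941/25604666 ≈ 3.6950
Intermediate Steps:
m(d) = 4*d**2 (m(d) = (2*d)**2 = 4*d**2)
T = 39204 (T = 4*(-99)**2 = 4*9801 = 39204)
q(K) = -18 (q(K) = -2 + 4*(-4) = -2 - 16 = -18)
q(-147)/8436 + ((12065 + T) + 16060)/18211 = -18/8436 + ((12065 + 39204) + 16060)/18211 = -18*1/8436 + (51269 + 16060)*(1/18211) = -3/1406 + 67329*(1/18211) = -3/1406 + 67329/18211 = 94609941/25604666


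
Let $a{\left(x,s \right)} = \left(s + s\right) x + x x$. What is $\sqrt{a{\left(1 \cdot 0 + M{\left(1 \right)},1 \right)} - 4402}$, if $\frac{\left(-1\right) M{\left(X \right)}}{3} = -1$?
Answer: $i \sqrt{4387} \approx 66.234 i$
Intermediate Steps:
$M{\left(X \right)} = 3$ ($M{\left(X \right)} = \left(-3\right) \left(-1\right) = 3$)
$a{\left(x,s \right)} = x^{2} + 2 s x$ ($a{\left(x,s \right)} = 2 s x + x^{2} = x^{2} + 2 s x$)
$\sqrt{a{\left(1 \cdot 0 + M{\left(1 \right)},1 \right)} - 4402} = \sqrt{\left(1 \cdot 0 + 3\right) \left(\left(1 \cdot 0 + 3\right) + 2 \cdot 1\right) - 4402} = \sqrt{\left(0 + 3\right) \left(\left(0 + 3\right) + 2\right) - 4402} = \sqrt{3 \left(3 + 2\right) - 4402} = \sqrt{3 \cdot 5 - 4402} = \sqrt{15 - 4402} = \sqrt{-4387} = i \sqrt{4387}$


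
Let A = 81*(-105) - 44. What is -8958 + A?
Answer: -17507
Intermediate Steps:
A = -8549 (A = -8505 - 44 = -8549)
-8958 + A = -8958 - 8549 = -17507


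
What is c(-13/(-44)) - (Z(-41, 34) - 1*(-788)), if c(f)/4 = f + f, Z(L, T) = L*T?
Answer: 6692/11 ≈ 608.36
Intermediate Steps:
c(f) = 8*f (c(f) = 4*(f + f) = 4*(2*f) = 8*f)
c(-13/(-44)) - (Z(-41, 34) - 1*(-788)) = 8*(-13/(-44)) - (-41*34 - 1*(-788)) = 8*(-13*(-1/44)) - (-1394 + 788) = 8*(13/44) - 1*(-606) = 26/11 + 606 = 6692/11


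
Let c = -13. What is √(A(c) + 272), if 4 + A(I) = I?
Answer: √255 ≈ 15.969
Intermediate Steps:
A(I) = -4 + I
√(A(c) + 272) = √((-4 - 13) + 272) = √(-17 + 272) = √255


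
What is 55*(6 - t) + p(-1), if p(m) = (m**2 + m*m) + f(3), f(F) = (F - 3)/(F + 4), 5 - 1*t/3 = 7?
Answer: 662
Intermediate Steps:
t = -6 (t = 15 - 3*7 = 15 - 21 = -6)
f(F) = (-3 + F)/(4 + F)
p(m) = 2*m**2 (p(m) = (m**2 + m*m) + (-3 + 3)/(4 + 3) = (m**2 + m**2) + 0/7 = 2*m**2 + (1/7)*0 = 2*m**2 + 0 = 2*m**2)
55*(6 - t) + p(-1) = 55*(6 - 1*(-6)) + 2*(-1)**2 = 55*(6 + 6) + 2*1 = 55*12 + 2 = 660 + 2 = 662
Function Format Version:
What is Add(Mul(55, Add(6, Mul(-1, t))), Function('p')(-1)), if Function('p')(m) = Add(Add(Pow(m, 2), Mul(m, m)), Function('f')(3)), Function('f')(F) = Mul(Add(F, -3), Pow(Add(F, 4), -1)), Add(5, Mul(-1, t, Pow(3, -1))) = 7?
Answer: 662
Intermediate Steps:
t = -6 (t = Add(15, Mul(-3, 7)) = Add(15, -21) = -6)
Function('f')(F) = Mul(Pow(Add(4, F), -1), Add(-3, F)) (Function('f')(F) = Mul(Add(-3, F), Pow(Add(4, F), -1)) = Mul(Pow(Add(4, F), -1), Add(-3, F)))
Function('p')(m) = Mul(2, Pow(m, 2)) (Function('p')(m) = Add(Add(Pow(m, 2), Mul(m, m)), Mul(Pow(Add(4, 3), -1), Add(-3, 3))) = Add(Add(Pow(m, 2), Pow(m, 2)), Mul(Pow(7, -1), 0)) = Add(Mul(2, Pow(m, 2)), Mul(Rational(1, 7), 0)) = Add(Mul(2, Pow(m, 2)), 0) = Mul(2, Pow(m, 2)))
Add(Mul(55, Add(6, Mul(-1, t))), Function('p')(-1)) = Add(Mul(55, Add(6, Mul(-1, -6))), Mul(2, Pow(-1, 2))) = Add(Mul(55, Add(6, 6)), Mul(2, 1)) = Add(Mul(55, 12), 2) = Add(660, 2) = 662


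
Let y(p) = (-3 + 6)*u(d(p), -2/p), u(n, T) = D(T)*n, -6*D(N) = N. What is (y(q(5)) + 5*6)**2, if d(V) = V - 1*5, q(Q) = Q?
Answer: 900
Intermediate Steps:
D(N) = -N/6
d(V) = -5 + V (d(V) = V - 5 = -5 + V)
u(n, T) = -T*n/6 (u(n, T) = (-T/6)*n = -T*n/6)
y(p) = (-5 + p)/p (y(p) = (-3 + 6)*(-(-2/p)*(-5 + p)/6) = 3*((-5 + p)/(3*p)) = (-5 + p)/p)
(y(q(5)) + 5*6)**2 = ((-5 + 5)/5 + 5*6)**2 = ((1/5)*0 + 30)**2 = (0 + 30)**2 = 30**2 = 900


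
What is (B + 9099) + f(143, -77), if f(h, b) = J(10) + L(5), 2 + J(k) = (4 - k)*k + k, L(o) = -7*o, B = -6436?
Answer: 2576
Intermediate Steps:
J(k) = -2 + k + k*(4 - k) (J(k) = -2 + ((4 - k)*k + k) = -2 + (k*(4 - k) + k) = -2 + (k + k*(4 - k)) = -2 + k + k*(4 - k))
f(h, b) = -87 (f(h, b) = (-2 - 1*10² + 5*10) - 7*5 = (-2 - 1*100 + 50) - 35 = (-2 - 100 + 50) - 35 = -52 - 35 = -87)
(B + 9099) + f(143, -77) = (-6436 + 9099) - 87 = 2663 - 87 = 2576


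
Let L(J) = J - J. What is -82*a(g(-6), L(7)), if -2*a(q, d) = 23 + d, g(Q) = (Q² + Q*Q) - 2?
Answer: 943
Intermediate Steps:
L(J) = 0
g(Q) = -2 + 2*Q² (g(Q) = (Q² + Q²) - 2 = 2*Q² - 2 = -2 + 2*Q²)
a(q, d) = -23/2 - d/2 (a(q, d) = -(23 + d)/2 = -23/2 - d/2)
-82*a(g(-6), L(7)) = -82*(-23/2 - ½*0) = -82*(-23/2 + 0) = -82*(-23/2) = 943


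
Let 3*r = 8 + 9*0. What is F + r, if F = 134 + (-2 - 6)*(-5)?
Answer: 530/3 ≈ 176.67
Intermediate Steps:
r = 8/3 (r = (8 + 9*0)/3 = (8 + 0)/3 = (⅓)*8 = 8/3 ≈ 2.6667)
F = 174 (F = 134 - 8*(-5) = 134 + 40 = 174)
F + r = 174 + 8/3 = 530/3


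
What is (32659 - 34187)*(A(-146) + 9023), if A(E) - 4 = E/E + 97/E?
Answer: -1006945124/73 ≈ -1.3794e+7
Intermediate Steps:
A(E) = 5 + 97/E (A(E) = 4 + (E/E + 97/E) = 4 + (1 + 97/E) = 5 + 97/E)
(32659 - 34187)*(A(-146) + 9023) = (32659 - 34187)*((5 + 97/(-146)) + 9023) = -1528*((5 + 97*(-1/146)) + 9023) = -1528*((5 - 97/146) + 9023) = -1528*(633/146 + 9023) = -1528*1317991/146 = -1006945124/73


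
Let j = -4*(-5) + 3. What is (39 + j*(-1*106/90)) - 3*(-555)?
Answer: 75461/45 ≈ 1676.9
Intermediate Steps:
j = 23 (j = 20 + 3 = 23)
(39 + j*(-1*106/90)) - 3*(-555) = (39 + 23*(-1*106/90)) - 3*(-555) = (39 + 23*(-106*1/90)) - 1*(-1665) = (39 + 23*(-53/45)) + 1665 = (39 - 1219/45) + 1665 = 536/45 + 1665 = 75461/45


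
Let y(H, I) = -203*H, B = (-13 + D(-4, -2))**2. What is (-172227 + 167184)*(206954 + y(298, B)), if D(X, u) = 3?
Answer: -738597780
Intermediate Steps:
B = 100 (B = (-13 + 3)**2 = (-10)**2 = 100)
(-172227 + 167184)*(206954 + y(298, B)) = (-172227 + 167184)*(206954 - 203*298) = -5043*(206954 - 60494) = -5043*146460 = -738597780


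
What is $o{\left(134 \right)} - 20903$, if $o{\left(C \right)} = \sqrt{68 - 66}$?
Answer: $-20903 + \sqrt{2} \approx -20902.0$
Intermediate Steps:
$o{\left(C \right)} = \sqrt{2}$
$o{\left(134 \right)} - 20903 = \sqrt{2} - 20903 = -20903 + \sqrt{2}$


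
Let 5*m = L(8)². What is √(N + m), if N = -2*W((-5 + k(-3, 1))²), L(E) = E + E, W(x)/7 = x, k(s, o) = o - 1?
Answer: 3*I*√830/5 ≈ 17.286*I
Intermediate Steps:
k(s, o) = -1 + o
W(x) = 7*x
L(E) = 2*E
m = 256/5 (m = (2*8)²/5 = (⅕)*16² = (⅕)*256 = 256/5 ≈ 51.200)
N = -350 (N = -14*(-5 + (-1 + 1))² = -14*(-5 + 0)² = -14*(-5)² = -14*25 = -2*175 = -350)
√(N + m) = √(-350 + 256/5) = √(-1494/5) = 3*I*√830/5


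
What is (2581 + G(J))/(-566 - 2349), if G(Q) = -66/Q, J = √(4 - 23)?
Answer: -2581/2915 - 6*I*√19/5035 ≈ -0.88542 - 0.0051943*I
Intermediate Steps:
J = I*√19 (J = √(-19) = I*√19 ≈ 4.3589*I)
(2581 + G(J))/(-566 - 2349) = (2581 - 66*(-I*√19/19))/(-566 - 2349) = (2581 - (-66)*I*√19/19)/(-2915) = (2581 + 66*I*√19/19)*(-1/2915) = -2581/2915 - 6*I*√19/5035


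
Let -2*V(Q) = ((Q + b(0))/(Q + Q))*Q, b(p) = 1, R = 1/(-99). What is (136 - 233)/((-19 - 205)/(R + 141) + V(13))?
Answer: 193418/10147 ≈ 19.062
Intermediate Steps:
R = -1/99 ≈ -0.010101
V(Q) = -¼ - Q/4 (V(Q) = -(Q + 1)/(Q + Q)*Q/2 = -(1 + Q)/((2*Q))*Q/2 = -(1 + Q)*(1/(2*Q))*Q/2 = -(1 + Q)/(2*Q)*Q/2 = -(½ + Q/2)/2 = -¼ - Q/4)
(136 - 233)/((-19 - 205)/(R + 141) + V(13)) = (136 - 233)/((-19 - 205)/(-1/99 + 141) + (-¼ - ¼*13)) = -97/(-224/13958/99 + (-¼ - 13/4)) = -97/(-224*99/13958 - 7/2) = -97/(-1584/997 - 7/2) = -97/(-10147/1994) = -97*(-1994/10147) = 193418/10147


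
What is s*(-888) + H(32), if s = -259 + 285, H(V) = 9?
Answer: -23079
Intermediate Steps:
s = 26
s*(-888) + H(32) = 26*(-888) + 9 = -23088 + 9 = -23079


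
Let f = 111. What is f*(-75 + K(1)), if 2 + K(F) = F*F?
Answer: -8436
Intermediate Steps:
K(F) = -2 + F² (K(F) = -2 + F*F = -2 + F²)
f*(-75 + K(1)) = 111*(-75 + (-2 + 1²)) = 111*(-75 + (-2 + 1)) = 111*(-75 - 1) = 111*(-76) = -8436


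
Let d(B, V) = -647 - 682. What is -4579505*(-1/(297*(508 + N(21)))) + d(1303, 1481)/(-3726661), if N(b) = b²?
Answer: 17066637265442/1050370582833 ≈ 16.248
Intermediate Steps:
d(B, V) = -1329
-4579505*(-1/(297*(508 + N(21)))) + d(1303, 1481)/(-3726661) = -4579505*(-1/(297*(508 + 21²))) - 1329/(-3726661) = -4579505*(-1/(297*(508 + 441))) - 1329*(-1/3726661) = -4579505/(949*(-297)) + 1329/3726661 = -4579505/(-281853) + 1329/3726661 = -4579505*(-1/281853) + 1329/3726661 = 4579505/281853 + 1329/3726661 = 17066637265442/1050370582833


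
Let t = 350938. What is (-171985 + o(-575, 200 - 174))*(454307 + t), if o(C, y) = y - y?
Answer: -138490061325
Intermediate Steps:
o(C, y) = 0
(-171985 + o(-575, 200 - 174))*(454307 + t) = (-171985 + 0)*(454307 + 350938) = -171985*805245 = -138490061325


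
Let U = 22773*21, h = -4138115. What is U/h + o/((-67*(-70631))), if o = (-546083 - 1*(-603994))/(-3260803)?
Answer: -1054232097197192884/9122192557239556795 ≈ -0.11557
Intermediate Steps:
U = 478233
o = -8273/465829 (o = (-546083 + 603994)*(-1/3260803) = 57911*(-1/3260803) = -8273/465829 ≈ -0.017760)
U/h + o/((-67*(-70631))) = 478233/(-4138115) - 8273/(465829*((-67*(-70631)))) = 478233*(-1/4138115) - 8273/(465829*((-1*(-4732277)))) = -478233/4138115 - 8273/465829/4732277 = -478233/4138115 - 8273/465829*1/4732277 = -478233/4138115 - 8273/2204431862633 = -1054232097197192884/9122192557239556795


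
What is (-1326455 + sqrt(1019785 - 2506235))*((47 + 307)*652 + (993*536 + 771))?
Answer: -1013182143285 + 3819135*I*sqrt(59458) ≈ -1.0132e+12 + 9.3126e+8*I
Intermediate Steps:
(-1326455 + sqrt(1019785 - 2506235))*((47 + 307)*652 + (993*536 + 771)) = (-1326455 + sqrt(-1486450))*(354*652 + (532248 + 771)) = (-1326455 + 5*I*sqrt(59458))*(230808 + 533019) = (-1326455 + 5*I*sqrt(59458))*763827 = -1013182143285 + 3819135*I*sqrt(59458)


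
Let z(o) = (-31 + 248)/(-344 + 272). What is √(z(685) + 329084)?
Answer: √47387662/12 ≈ 573.66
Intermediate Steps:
z(o) = -217/72 (z(o) = 217/(-72) = 217*(-1/72) = -217/72)
√(z(685) + 329084) = √(-217/72 + 329084) = √(23693831/72) = √47387662/12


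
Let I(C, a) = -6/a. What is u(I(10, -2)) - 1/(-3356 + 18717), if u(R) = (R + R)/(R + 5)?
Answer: 46079/61444 ≈ 0.74994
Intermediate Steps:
u(R) = 2*R/(5 + R) (u(R) = (2*R)/(5 + R) = 2*R/(5 + R))
u(I(10, -2)) - 1/(-3356 + 18717) = 2*(-6/(-2))/(5 - 6/(-2)) - 1/(-3356 + 18717) = 2*(-6*(-½))/(5 - 6*(-½)) - 1/15361 = 2*3/(5 + 3) - 1*1/15361 = 2*3/8 - 1/15361 = 2*3*(⅛) - 1/15361 = ¾ - 1/15361 = 46079/61444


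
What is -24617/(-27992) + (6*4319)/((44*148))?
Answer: 27677831/5696372 ≈ 4.8589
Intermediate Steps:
-24617/(-27992) + (6*4319)/((44*148)) = -24617*(-1/27992) + 25914/6512 = 24617/27992 + 25914*(1/6512) = 24617/27992 + 12957/3256 = 27677831/5696372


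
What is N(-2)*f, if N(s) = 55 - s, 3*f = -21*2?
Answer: -798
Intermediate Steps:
f = -14 (f = (-21*2)/3 = (1/3)*(-42) = -14)
N(-2)*f = (55 - 1*(-2))*(-14) = (55 + 2)*(-14) = 57*(-14) = -798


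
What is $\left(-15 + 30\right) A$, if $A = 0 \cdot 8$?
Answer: $0$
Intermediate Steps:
$A = 0$
$\left(-15 + 30\right) A = \left(-15 + 30\right) 0 = 15 \cdot 0 = 0$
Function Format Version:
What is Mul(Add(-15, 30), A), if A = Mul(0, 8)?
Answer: 0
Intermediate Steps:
A = 0
Mul(Add(-15, 30), A) = Mul(Add(-15, 30), 0) = Mul(15, 0) = 0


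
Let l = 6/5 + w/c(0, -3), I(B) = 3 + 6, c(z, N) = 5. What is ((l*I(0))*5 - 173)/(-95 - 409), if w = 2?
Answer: 101/504 ≈ 0.20040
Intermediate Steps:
I(B) = 9
l = 8/5 (l = 6/5 + 2/5 = 8/5 ≈ 1.6000)
((l*I(0))*5 - 173)/(-95 - 409) = (((8/5)*9)*5 - 173)/(-95 - 409) = ((72/5)*5 - 173)/(-504) = (72 - 173)*(-1/504) = -101*(-1/504) = 101/504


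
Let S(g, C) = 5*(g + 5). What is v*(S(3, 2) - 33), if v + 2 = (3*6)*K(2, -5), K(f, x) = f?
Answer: 238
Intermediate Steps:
S(g, C) = 25 + 5*g (S(g, C) = 5*(5 + g) = 25 + 5*g)
v = 34 (v = -2 + (3*6)*2 = -2 + 18*2 = -2 + 36 = 34)
v*(S(3, 2) - 33) = 34*((25 + 5*3) - 33) = 34*((25 + 15) - 33) = 34*(40 - 33) = 34*7 = 238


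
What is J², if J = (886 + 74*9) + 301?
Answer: 3433609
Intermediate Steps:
J = 1853 (J = (886 + 666) + 301 = 1552 + 301 = 1853)
J² = 1853² = 3433609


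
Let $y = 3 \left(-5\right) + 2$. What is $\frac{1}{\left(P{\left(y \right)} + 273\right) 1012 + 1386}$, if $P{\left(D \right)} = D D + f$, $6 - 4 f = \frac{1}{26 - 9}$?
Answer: $\frac{17}{7653283} \approx 2.2213 \cdot 10^{-6}$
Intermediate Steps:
$f = \frac{101}{68}$ ($f = \frac{3}{2} - \frac{1}{4 \left(26 - 9\right)} = \frac{3}{2} - \frac{1}{4 \cdot 17} = \frac{3}{2} - \frac{1}{68} = \frac{101}{68} \approx 1.4853$)
$y = -13$ ($y = -15 + 2 = -13$)
$P{\left(D \right)} = \frac{101}{68} + D^{2}$ ($P{\left(D \right)} = D D + \frac{101}{68} = D^{2} + \frac{101}{68} = \frac{101}{68} + D^{2}$)
$\frac{1}{\left(P{\left(y \right)} + 273\right) 1012 + 1386} = \frac{1}{\left(\left(\frac{101}{68} + \left(-13\right)^{2}\right) + 273\right) 1012 + 1386} = \frac{1}{\left(\left(\frac{101}{68} + 169\right) + 273\right) 1012 + 1386} = \frac{1}{\left(\frac{11593}{68} + 273\right) 1012 + 1386} = \frac{1}{\frac{30157}{68} \cdot 1012 + 1386} = \frac{1}{\frac{7629721}{17} + 1386} = \frac{1}{\frac{7653283}{17}} = \frac{17}{7653283}$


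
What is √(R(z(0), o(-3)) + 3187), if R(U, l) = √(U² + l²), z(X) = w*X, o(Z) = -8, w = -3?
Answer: 3*√355 ≈ 56.524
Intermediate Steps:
z(X) = -3*X
√(R(z(0), o(-3)) + 3187) = √(√((-3*0)² + (-8)²) + 3187) = √(√(0² + 64) + 3187) = √(√(0 + 64) + 3187) = √(√64 + 3187) = √(8 + 3187) = √3195 = 3*√355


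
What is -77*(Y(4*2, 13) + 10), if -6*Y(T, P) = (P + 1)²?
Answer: 5236/3 ≈ 1745.3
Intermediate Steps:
Y(T, P) = -(1 + P)²/6 (Y(T, P) = -(P + 1)²/6 = -(1 + P)²/6)
-77*(Y(4*2, 13) + 10) = -77*(-(1 + 13)²/6 + 10) = -77*(-⅙*14² + 10) = -77*(-⅙*196 + 10) = -77*(-98/3 + 10) = -77*(-68/3) = 5236/3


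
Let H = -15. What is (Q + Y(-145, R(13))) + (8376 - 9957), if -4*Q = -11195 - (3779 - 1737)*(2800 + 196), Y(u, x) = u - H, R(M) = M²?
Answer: 6122183/4 ≈ 1.5305e+6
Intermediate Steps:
Y(u, x) = 15 + u (Y(u, x) = u - 1*(-15) = u + 15 = 15 + u)
Q = 6129027/4 (Q = -(-11195 - (3779 - 1737)*(2800 + 196))/4 = -(-11195 - 2042*2996)/4 = -(-11195 - 1*6117832)/4 = -(-11195 - 6117832)/4 = -¼*(-6129027) = 6129027/4 ≈ 1.5323e+6)
(Q + Y(-145, R(13))) + (8376 - 9957) = (6129027/4 + (15 - 145)) + (8376 - 9957) = (6129027/4 - 130) - 1581 = 6128507/4 - 1581 = 6122183/4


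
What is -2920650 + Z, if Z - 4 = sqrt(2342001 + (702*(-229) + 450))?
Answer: -2920646 + sqrt(2181693) ≈ -2.9192e+6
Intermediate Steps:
Z = 4 + sqrt(2181693) (Z = 4 + sqrt(2342001 + (702*(-229) + 450)) = 4 + sqrt(2342001 + (-160758 + 450)) = 4 + sqrt(2342001 - 160308) = 4 + sqrt(2181693) ≈ 1481.1)
-2920650 + Z = -2920650 + (4 + sqrt(2181693)) = -2920646 + sqrt(2181693)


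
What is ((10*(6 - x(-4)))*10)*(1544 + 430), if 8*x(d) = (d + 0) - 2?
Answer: 1332450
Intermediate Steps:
x(d) = -¼ + d/8 (x(d) = ((d + 0) - 2)/8 = (d - 2)/8 = (-2 + d)/8 = -¼ + d/8)
((10*(6 - x(-4)))*10)*(1544 + 430) = ((10*(6 - (-¼ + (⅛)*(-4))))*10)*(1544 + 430) = ((10*(6 - (-¼ - ½)))*10)*1974 = ((10*(6 - 1*(-¾)))*10)*1974 = ((10*(6 + ¾))*10)*1974 = ((10*(27/4))*10)*1974 = ((135/2)*10)*1974 = 675*1974 = 1332450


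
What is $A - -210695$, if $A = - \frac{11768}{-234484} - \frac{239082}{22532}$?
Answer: $\frac{139141099400881}{660424186} \approx 2.1068 \cdot 10^{5}$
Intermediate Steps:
$A = - \frac{6974468389}{660424186}$ ($A = \left(-11768\right) \left(- \frac{1}{234484}\right) - \frac{119541}{11266} = \frac{2942}{58621} - \frac{119541}{11266} = - \frac{6974468389}{660424186} \approx -10.561$)
$A - -210695 = - \frac{6974468389}{660424186} - -210695 = - \frac{6974468389}{660424186} + 210695 = \frac{139141099400881}{660424186}$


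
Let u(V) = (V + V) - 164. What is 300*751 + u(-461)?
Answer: 224214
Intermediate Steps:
u(V) = -164 + 2*V (u(V) = 2*V - 164 = -164 + 2*V)
300*751 + u(-461) = 300*751 + (-164 + 2*(-461)) = 225300 + (-164 - 922) = 225300 - 1086 = 224214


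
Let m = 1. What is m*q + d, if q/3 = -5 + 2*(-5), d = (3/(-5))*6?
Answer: -243/5 ≈ -48.600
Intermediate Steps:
d = -18/5 (d = (3*(-1/5))*6 = -3/5*6 = -18/5 ≈ -3.6000)
q = -45 (q = 3*(-5 + 2*(-5)) = 3*(-5 - 10) = 3*(-15) = -45)
m*q + d = 1*(-45) - 18/5 = -45 - 18/5 = -243/5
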